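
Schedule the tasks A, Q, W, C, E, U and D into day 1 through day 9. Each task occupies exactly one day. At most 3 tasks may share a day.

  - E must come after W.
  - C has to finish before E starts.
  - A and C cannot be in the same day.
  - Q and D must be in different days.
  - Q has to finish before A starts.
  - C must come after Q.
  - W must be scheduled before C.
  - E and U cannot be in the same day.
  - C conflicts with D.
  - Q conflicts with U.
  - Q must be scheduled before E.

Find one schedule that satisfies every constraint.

U -> day 2, C -> day 2, D -> day 3, Q -> day 1, W -> day 1, A -> day 3, E -> day 3

Checking: W(day 1) before C(day 2); W(day 1) before E(day 3); C(day 2) before E(day 3); Q(day 1) before E(day 3); Q(day 1) before C(day 2); Q(day 1) before A(day 3); C(day 2) != D(day 3); E(day 3) != U(day 2); A(day 3) != C(day 2); Q(day 1) != D(day 3); Q(day 1) != U(day 2); max 3 per day (cap 3).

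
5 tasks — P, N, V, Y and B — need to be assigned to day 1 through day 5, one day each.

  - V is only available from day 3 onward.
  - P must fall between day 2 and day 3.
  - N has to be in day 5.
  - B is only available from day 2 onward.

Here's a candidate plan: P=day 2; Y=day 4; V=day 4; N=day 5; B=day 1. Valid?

B is only available from day 2 onward — violated.
P must fall between day 2 and day 3 — holds.
V is only available from day 3 onward — holds.
N has to be in day 5 — holds.

Invalid. B is only available from day 2 onward.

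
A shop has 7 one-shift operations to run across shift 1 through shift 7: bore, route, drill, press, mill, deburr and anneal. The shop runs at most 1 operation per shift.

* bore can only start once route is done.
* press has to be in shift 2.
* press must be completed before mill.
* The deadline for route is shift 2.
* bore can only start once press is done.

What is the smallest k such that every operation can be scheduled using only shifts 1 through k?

The precedence chain requires at least 2 distinct shifts.
With at most 1 per shift and 7 operations, at least 7 shifts are needed.
Propagating the time windows through the other constraints, bore can't land before shift 3, so the schedule must run through at least shift 3.
7 works (last occupied shift: shift 7): for example route in shift 1; deburr in shift 6; press in shift 2; mill in shift 4; drill in shift 5; anneal in shift 7; bore in shift 3.

7 shifts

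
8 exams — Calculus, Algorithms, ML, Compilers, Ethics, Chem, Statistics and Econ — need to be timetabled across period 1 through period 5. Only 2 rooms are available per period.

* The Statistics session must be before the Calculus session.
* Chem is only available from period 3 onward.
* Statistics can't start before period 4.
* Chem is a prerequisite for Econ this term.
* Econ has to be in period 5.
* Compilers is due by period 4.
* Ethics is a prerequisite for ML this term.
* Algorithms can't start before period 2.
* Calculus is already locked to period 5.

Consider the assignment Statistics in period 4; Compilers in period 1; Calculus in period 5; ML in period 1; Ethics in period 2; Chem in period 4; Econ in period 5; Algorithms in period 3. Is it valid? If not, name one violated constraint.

Econ has to be in period 5 — holds.
Ethics is a prerequisite for ML this term — violated.
Chem is only available from period 3 onward — holds.
Statistics can't start before period 4 — holds.
Calculus is already locked to period 5 — holds.
Algorithms can't start before period 2 — holds.
The Statistics session must be before the Calculus session — holds.
Compilers is due by period 4 — holds.
Chem is a prerequisite for Econ this term — holds.
Only 2 rooms are available per period — holds.

No — it violates: Ethics is a prerequisite for ML this term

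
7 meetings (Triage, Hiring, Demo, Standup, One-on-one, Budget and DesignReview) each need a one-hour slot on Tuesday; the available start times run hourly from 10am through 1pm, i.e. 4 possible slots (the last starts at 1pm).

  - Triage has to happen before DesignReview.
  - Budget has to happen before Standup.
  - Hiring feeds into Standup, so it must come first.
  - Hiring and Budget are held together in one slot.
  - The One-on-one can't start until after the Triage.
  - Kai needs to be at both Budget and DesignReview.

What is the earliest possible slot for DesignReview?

Precedence pushes DesignReview to at least 11am.
DesignReview at 11am is achievable: Standup=11am, Hiring=10am, DesignReview=11am, Budget=10am, Demo=10am, One-on-one=11am, Triage=10am.

11am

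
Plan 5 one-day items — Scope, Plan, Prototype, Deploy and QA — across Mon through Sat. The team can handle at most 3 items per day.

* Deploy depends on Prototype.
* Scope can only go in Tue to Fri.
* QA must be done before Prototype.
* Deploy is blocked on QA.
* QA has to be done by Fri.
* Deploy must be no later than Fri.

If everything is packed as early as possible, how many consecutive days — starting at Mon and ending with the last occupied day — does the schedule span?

The precedence chain requires at least 3 distinct days.
With at most 3 per day and 5 tasks, at least 2 days are needed.
3 works (last occupied day: Wed): for example QA in Mon; Scope in Tue; Plan in Mon; Prototype in Tue; Deploy in Wed.

3 days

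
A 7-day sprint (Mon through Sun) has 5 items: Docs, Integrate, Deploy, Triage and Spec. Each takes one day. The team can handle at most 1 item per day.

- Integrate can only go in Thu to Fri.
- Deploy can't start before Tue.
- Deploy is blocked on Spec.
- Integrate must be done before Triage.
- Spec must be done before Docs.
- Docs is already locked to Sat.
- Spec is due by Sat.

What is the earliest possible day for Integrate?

Integrate is available from Thu; Integrate's own window allows nothing later than Fri.
Integrate at Thu is achievable: Docs in Sat; Integrate in Thu; Triage in Fri; Deploy in Tue; Spec in Mon.

Thu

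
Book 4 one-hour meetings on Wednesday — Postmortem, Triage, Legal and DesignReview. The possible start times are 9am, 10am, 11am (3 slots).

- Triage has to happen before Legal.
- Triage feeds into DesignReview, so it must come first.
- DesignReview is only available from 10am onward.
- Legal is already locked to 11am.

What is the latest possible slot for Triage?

Downstream work caps Triage at 10am.
Triage at 10am is achievable: DesignReview -> 11am, Triage -> 10am, Legal -> 11am, Postmortem -> 9am.

10am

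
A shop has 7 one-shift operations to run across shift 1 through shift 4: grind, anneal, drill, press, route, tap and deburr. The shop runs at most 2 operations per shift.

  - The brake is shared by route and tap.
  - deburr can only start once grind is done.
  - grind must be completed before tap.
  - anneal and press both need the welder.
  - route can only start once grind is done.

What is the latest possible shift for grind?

Downstream work caps grind at shift 3.
grind at shift 2 is achievable: grind in shift 2; tap in shift 4; route in shift 3; deburr in shift 3; anneal in shift 1; drill in shift 1; press in shift 2.
Nothing later works — the conflict and capacity constraints rule out every shift after shift 2.

shift 2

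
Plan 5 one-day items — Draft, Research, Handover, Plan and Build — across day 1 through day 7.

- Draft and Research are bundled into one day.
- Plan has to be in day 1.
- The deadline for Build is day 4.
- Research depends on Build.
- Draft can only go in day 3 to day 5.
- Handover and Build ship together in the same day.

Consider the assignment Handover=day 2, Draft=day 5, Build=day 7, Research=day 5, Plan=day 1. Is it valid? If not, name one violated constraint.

No. Handover and Build ship together in the same day is not satisfied.

Draft can only go in day 3 to day 5 — holds.
Research depends on Build — violated.
Draft and Research are bundled into one day — holds.
The deadline for Build is day 4 — violated.
Handover and Build ship together in the same day — violated.
Plan has to be in day 1 — holds.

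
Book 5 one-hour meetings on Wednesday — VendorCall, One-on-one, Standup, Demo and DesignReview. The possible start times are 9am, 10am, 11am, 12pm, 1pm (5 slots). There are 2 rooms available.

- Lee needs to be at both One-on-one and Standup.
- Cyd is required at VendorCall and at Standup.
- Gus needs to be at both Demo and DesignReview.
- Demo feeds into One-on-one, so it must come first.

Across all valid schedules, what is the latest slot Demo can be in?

Downstream work caps Demo at 12pm.
Demo at 12pm is achievable: Standup in 10am, DesignReview in 9am, Demo in 12pm, VendorCall in 9am, One-on-one in 1pm.

12pm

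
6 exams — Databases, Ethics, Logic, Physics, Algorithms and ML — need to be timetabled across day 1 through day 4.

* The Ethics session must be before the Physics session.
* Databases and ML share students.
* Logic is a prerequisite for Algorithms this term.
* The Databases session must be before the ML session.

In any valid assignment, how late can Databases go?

Downstream work caps Databases at day 3.
Databases at day 3 is achievable: Databases=day 3, Logic=day 1, Ethics=day 1, ML=day 4, Physics=day 2, Algorithms=day 2.

day 3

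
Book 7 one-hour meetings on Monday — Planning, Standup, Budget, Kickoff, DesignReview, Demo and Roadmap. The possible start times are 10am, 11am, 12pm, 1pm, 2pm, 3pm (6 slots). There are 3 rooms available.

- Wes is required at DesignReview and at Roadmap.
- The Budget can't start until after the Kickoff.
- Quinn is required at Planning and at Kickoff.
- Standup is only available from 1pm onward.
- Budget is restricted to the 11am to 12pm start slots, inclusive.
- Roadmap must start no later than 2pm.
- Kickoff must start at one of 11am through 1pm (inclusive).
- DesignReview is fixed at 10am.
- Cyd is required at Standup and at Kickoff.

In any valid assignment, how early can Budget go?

Budget is available from 11am; precedence pushes Budget to at least 12pm; Budget's own window allows nothing later than 12pm.
Budget at 12pm is achievable: DesignReview -> 10am, Planning -> 10am, Standup -> 1pm, Kickoff -> 11am, Budget -> 12pm, Demo -> 10am, Roadmap -> 11am.

12pm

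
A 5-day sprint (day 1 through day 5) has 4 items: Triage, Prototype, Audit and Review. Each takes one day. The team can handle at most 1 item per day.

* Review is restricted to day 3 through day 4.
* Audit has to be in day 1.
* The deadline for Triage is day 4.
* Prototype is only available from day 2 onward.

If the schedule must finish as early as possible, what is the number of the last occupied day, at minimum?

With at most 1 per day and 4 work items, at least 4 days are needed.
Review can't be placed before day 3, so the schedule must run through at least day 3.
4 works (last occupied day: day 4): for example Review=day 3, Triage=day 4, Prototype=day 2, Audit=day 1.

day 4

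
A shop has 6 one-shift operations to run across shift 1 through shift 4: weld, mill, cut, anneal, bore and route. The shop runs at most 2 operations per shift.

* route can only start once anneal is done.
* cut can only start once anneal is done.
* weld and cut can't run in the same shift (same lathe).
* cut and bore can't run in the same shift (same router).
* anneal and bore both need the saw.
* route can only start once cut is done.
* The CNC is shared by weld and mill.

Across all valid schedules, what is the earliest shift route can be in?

Precedence pushes route to at least shift 3.
route at shift 3 is achievable: weld -> shift 1; mill -> shift 2; cut -> shift 2; bore -> shift 3; anneal -> shift 1; route -> shift 3.

shift 3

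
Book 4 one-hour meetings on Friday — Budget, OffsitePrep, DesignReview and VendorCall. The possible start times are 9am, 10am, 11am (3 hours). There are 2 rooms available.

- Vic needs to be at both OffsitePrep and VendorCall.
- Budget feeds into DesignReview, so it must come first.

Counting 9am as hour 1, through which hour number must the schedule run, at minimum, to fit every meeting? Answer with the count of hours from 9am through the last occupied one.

The precedence chain requires at least 2 distinct hours.
With at most 2 per hour and 4 meetings, at least 2 hours are needed.
2 works (last occupied hour: 10am): for example Budget=9am, VendorCall=10am, OffsitePrep=9am, DesignReview=10am.

2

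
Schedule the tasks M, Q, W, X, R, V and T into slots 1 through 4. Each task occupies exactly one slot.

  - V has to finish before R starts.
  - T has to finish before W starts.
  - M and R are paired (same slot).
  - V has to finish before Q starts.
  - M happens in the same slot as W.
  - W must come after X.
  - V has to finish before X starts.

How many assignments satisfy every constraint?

30

Splitting on M: it can be 3 (6), 4 (24). Listing each branch's schedules as (Q, W, X, R, V, T):
M=3: (2,3,2,3,1,1) (2,3,2,3,1,2) (3,3,2,3,1,1) (3,3,2,3,1,2) (4,3,2,3,1,1) (4,3,2,3,1,2) — 6.
M=4: (2,4,2,4,1,1) (2,4,2,4,1,2) (2,4,2,4,1,3) (2,4,3,4,1,1) (2,4,3,4,1,2) (2,4,3,4,1,3) (3,4,2,4,1,1) (3,4,2,4,1,2) (3,4,2,4,1,3) (3,4,3,4,1,1) (3,4,3,4,1,2) (3,4,3,4,1,3) (3,4,3,4,2,1) (3,4,3,4,2,2) (3,4,3,4,2,3) (4,4,2,4,1,1) (4,4,2,4,1,2) (4,4,2,4,1,3) (4,4,3,4,1,1) (4,4,3,4,1,2) (4,4,3,4,1,3) (4,4,3,4,2,1) (4,4,3,4,2,2) (4,4,3,4,2,3) — 24.
Summing: 6 + 24 = 30.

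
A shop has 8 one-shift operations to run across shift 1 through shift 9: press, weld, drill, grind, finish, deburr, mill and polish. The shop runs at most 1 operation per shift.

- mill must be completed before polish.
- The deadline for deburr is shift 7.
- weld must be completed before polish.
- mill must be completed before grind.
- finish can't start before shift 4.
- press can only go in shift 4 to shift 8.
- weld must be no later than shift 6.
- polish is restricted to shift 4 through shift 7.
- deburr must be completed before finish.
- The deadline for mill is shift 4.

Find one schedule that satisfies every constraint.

finish=shift 6, drill=shift 8, grind=shift 7, press=shift 5, weld=shift 2, deburr=shift 3, mill=shift 1, polish=shift 4

Checking: mill(shift 1) before grind(shift 7); weld(shift 2) before polish(shift 4); mill(shift 1) before polish(shift 4); deburr(shift 3) before finish(shift 6); finish=shift 6 in [shift 4,shift 9]; weld=shift 2 in [shift 1,shift 6]; mill=shift 1 in [shift 1,shift 4]; polish=shift 4 in [shift 4,shift 7]; press=shift 5 in [shift 4,shift 8]; deburr=shift 3 in [shift 1,shift 7]; max 1 per shift (cap 1).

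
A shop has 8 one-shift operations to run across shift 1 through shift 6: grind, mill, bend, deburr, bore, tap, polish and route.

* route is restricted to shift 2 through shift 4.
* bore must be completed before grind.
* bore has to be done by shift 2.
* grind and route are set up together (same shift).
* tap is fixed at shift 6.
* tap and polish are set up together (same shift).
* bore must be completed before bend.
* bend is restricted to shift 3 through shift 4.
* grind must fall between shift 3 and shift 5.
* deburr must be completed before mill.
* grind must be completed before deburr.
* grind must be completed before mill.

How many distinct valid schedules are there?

Splitting on grind: it can be shift 3 (12), shift 4 (4). Listing each branch's schedules as (mill, bend, deburr, bore, tap, polish, route) by shift number:
grind=shift 3: (5,3,4,1,6,6,3) (5,3,4,2,6,6,3) (5,4,4,1,6,6,3) (5,4,4,2,6,6,3) (6,3,4,1,6,6,3) (6,3,4,2,6,6,3) (6,3,5,1,6,6,3) (6,3,5,2,6,6,3) (6,4,4,1,6,6,3) (6,4,4,2,6,6,3) (6,4,5,1,6,6,3) (6,4,5,2,6,6,3) — 12.
grind=shift 4: (6,3,5,1,6,6,4) (6,3,5,2,6,6,4) (6,4,5,1,6,6,4) (6,4,5,2,6,6,4) — 4.
Summing: 12 + 4 = 16.

16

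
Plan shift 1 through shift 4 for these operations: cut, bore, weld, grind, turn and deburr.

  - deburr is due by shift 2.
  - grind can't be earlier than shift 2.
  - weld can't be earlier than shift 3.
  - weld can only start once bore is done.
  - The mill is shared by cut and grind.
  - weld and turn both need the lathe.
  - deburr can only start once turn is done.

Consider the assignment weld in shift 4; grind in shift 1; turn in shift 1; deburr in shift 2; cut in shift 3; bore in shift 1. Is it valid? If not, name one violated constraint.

weld can only start once bore is done — holds.
weld and turn both need the lathe — holds.
grind can't be earlier than shift 2 — violated.
The mill is shared by cut and grind — holds.
deburr can only start once turn is done — holds.
weld can't be earlier than shift 3 — holds.
deburr is due by shift 2 — holds.

No — it violates: grind can't be earlier than shift 2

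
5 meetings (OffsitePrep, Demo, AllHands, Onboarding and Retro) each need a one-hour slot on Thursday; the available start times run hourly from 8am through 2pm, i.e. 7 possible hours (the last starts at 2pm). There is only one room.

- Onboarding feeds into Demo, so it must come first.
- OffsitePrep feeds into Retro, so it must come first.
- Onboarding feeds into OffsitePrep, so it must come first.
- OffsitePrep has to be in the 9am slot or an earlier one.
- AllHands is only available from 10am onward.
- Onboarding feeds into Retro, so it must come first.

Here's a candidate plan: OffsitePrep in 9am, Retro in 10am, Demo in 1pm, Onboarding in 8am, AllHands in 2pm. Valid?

OffsitePrep has to be in the 9am slot or an earlier one — holds.
AllHands is only available from 10am onward — holds.
There is only one room — holds.
Onboarding feeds into Demo, so it must come first — holds.
Onboarding feeds into Retro, so it must come first — holds.
Onboarding feeds into OffsitePrep, so it must come first — holds.
OffsitePrep feeds into Retro, so it must come first — holds.

Valid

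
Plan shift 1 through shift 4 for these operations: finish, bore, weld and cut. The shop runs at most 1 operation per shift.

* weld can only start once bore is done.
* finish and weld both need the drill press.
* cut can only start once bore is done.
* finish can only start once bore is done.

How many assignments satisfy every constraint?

Splitting on finish: it can be shift 2 (2), shift 3 (2), shift 4 (2). Listing each branch's schedules as (bore, weld, cut) by shift number:
finish=shift 2: (1,3,4) (1,4,3) — 2.
finish=shift 3: (1,2,4) (1,4,2) — 2.
finish=shift 4: (1,2,3) (1,3,2) — 2.
Summing: 2 + 2 + 2 = 6.

6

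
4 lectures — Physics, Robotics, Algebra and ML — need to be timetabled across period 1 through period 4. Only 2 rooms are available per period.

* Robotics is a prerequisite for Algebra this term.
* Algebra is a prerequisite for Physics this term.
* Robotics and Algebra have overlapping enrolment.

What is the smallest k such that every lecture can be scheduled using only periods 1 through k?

3

The precedence chain requires at least 3 distinct periods.
With at most 2 per period and 4 lectures, at least 2 periods are needed.
3 works (last occupied period: period 3): for example Physics=period 3, Algebra=period 2, ML=period 1, Robotics=period 1.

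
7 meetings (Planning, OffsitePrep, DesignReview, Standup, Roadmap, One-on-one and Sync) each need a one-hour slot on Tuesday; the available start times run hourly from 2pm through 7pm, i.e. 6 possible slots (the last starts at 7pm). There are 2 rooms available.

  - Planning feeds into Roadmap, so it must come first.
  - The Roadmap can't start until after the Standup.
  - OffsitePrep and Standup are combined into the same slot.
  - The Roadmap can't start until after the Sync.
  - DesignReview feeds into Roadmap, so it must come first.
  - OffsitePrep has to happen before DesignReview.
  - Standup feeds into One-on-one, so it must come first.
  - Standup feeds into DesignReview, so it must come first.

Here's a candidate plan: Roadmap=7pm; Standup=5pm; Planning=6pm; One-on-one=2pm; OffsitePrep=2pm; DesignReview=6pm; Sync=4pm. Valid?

The Roadmap can't start until after the Standup — holds.
There are 2 rooms available — holds.
Standup feeds into One-on-one, so it must come first — violated.
DesignReview feeds into Roadmap, so it must come first — holds.
OffsitePrep and Standup are combined into the same slot — violated.
Standup feeds into DesignReview, so it must come first — holds.
Planning feeds into Roadmap, so it must come first — holds.
The Roadmap can't start until after the Sync — holds.
OffsitePrep has to happen before DesignReview — holds.

Invalid. Standup feeds into One-on-one, so it must come first.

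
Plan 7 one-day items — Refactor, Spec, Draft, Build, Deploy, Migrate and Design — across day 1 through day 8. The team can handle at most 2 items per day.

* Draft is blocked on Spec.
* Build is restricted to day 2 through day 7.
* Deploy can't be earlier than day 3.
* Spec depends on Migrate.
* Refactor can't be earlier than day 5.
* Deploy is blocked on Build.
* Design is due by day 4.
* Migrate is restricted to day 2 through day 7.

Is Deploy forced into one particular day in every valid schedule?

No

Deploy can be day 3 (e.g. Draft=day 4; Design=day 1; Spec=day 3; Migrate=day 2; Build=day 2; Refactor=day 5; Deploy=day 3) or day 4 (e.g. Migrate in day 2; Design in day 1; Refactor in day 5; Build in day 2; Spec in day 3; Deploy in day 4; Draft in day 4).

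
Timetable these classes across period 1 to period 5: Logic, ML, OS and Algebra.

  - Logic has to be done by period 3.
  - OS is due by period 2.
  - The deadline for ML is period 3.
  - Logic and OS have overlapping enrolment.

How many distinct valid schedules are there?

60

Splitting on Logic: it can be period 1 (15), period 2 (15), period 3 (30). Listing each branch's schedules as (ML, OS, Algebra) by period number:
Logic=period 1: (1,2,1) (1,2,2) (1,2,3) (1,2,4) (1,2,5) (2,2,1) (2,2,2) (2,2,3) (2,2,4) (2,2,5) (3,2,1) (3,2,2) (3,2,3) (3,2,4) (3,2,5) — 15.
Logic=period 2: (1,1,1) (1,1,2) (1,1,3) (1,1,4) (1,1,5) (2,1,1) (2,1,2) (2,1,3) (2,1,4) (2,1,5) (3,1,1) (3,1,2) (3,1,3) (3,1,4) (3,1,5) — 15.
Logic=period 3: (1,1,1) (1,1,2) (1,1,3) (1,1,4) (1,1,5) (1,2,1) (1,2,2) (1,2,3) (1,2,4) (1,2,5) (2,1,1) (2,1,2) (2,1,3) (2,1,4) (2,1,5) (2,2,1) (2,2,2) (2,2,3) (2,2,4) (2,2,5) (3,1,1) (3,1,2) (3,1,3) (3,1,4) (3,1,5) (3,2,1) (3,2,2) (3,2,3) (3,2,4) (3,2,5) — 30.
Summing: 15 + 15 + 30 = 60.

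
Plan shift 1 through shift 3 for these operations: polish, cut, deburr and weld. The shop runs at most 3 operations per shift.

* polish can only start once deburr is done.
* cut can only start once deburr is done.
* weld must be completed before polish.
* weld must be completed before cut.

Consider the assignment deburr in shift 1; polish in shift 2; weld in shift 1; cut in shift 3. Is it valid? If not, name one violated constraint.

The shop runs at most 3 operations per shift — holds.
weld must be completed before cut — holds.
polish can only start once deburr is done — holds.
cut can only start once deburr is done — holds.
weld must be completed before polish — holds.

Yes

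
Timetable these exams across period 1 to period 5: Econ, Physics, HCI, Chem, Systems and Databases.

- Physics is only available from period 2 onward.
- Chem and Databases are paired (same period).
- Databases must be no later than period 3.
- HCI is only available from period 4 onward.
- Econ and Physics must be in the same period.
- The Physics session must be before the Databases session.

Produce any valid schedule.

Databases in period 3; Physics in period 2; Systems in period 1; Econ in period 2; Chem in period 3; HCI in period 4

Checking: Physics(period 2) before Databases(period 3); Econ = Physics = period 2; Chem = Databases = period 3; Databases=period 3 in [period 1,period 3]; Physics=period 2 in [period 2,period 5]; HCI=period 4 in [period 4,period 5].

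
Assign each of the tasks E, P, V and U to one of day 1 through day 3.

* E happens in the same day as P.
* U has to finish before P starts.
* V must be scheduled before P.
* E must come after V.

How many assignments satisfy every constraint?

Splitting on E: it can be day 2 (1), day 3 (4). Listing each branch's schedules as (P, V, U) by day number:
E=day 2: (2,1,1) — 1.
E=day 3: (3,1,1) (3,1,2) (3,2,1) (3,2,2) — 4.
Summing: 1 + 4 = 5.

5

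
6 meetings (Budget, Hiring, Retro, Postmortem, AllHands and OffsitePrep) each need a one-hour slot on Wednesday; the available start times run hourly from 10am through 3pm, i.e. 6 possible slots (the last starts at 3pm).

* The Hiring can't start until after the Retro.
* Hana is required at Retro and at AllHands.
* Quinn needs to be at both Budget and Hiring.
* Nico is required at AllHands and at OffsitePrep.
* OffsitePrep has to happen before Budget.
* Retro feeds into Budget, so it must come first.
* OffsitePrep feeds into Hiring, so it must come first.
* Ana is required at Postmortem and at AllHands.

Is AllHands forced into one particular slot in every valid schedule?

No

AllHands can be 10am (e.g. Hiring in 1pm; AllHands in 10am; Budget in 12pm; Retro in 11am; Postmortem in 11am; OffsitePrep in 11am) or 11am (e.g. OffsitePrep in 10am; Hiring in 12pm; Retro in 10am; Budget in 11am; Postmortem in 10am; AllHands in 11am).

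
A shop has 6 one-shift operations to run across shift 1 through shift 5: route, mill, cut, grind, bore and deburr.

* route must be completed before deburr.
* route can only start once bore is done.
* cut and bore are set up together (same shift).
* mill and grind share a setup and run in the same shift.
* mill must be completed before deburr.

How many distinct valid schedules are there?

35

Splitting on route: it can be shift 2 (9), shift 3 (14), shift 4 (12). Listing each branch's schedules as (mill, cut, grind, bore, deburr) by shift number:
route=shift 2: (1,1,1,1,3) (1,1,1,1,4) (1,1,1,1,5) (2,1,2,1,3) (2,1,2,1,4) (2,1,2,1,5) (3,1,3,1,4) (3,1,3,1,5) (4,1,4,1,5) — 9.
route=shift 3: (1,1,1,1,4) (1,1,1,1,5) (1,2,1,2,4) (1,2,1,2,5) (2,1,2,1,4) (2,1,2,1,5) (2,2,2,2,4) (2,2,2,2,5) (3,1,3,1,4) (3,1,3,1,5) (3,2,3,2,4) (3,2,3,2,5) (4,1,4,1,5) (4,2,4,2,5) — 14.
route=shift 4: (1,1,1,1,5) (1,2,1,2,5) (1,3,1,3,5) (2,1,2,1,5) (2,2,2,2,5) (2,3,2,3,5) (3,1,3,1,5) (3,2,3,2,5) (3,3,3,3,5) (4,1,4,1,5) (4,2,4,2,5) (4,3,4,3,5) — 12.
Summing: 9 + 14 + 12 = 35.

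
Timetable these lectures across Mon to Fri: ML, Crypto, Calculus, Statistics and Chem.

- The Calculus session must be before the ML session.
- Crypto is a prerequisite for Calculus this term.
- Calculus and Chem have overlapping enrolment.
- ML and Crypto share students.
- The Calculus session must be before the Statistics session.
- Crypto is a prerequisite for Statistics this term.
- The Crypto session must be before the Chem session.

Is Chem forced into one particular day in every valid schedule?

Chem can be Tue (e.g. ML -> Thu, Chem -> Tue, Statistics -> Thu, Crypto -> Mon, Calculus -> Wed) or Wed (e.g. ML=Wed, Crypto=Mon, Calculus=Tue, Statistics=Wed, Chem=Wed).

No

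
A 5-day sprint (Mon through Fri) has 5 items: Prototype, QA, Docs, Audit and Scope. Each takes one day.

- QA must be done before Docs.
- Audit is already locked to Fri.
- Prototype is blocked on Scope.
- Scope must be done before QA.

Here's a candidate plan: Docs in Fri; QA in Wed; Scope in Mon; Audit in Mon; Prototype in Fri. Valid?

Scope must be done before QA — holds.
Prototype is blocked on Scope — holds.
QA must be done before Docs — holds.
Audit is already locked to Fri — violated.

No. Audit is already locked to Fri is not satisfied.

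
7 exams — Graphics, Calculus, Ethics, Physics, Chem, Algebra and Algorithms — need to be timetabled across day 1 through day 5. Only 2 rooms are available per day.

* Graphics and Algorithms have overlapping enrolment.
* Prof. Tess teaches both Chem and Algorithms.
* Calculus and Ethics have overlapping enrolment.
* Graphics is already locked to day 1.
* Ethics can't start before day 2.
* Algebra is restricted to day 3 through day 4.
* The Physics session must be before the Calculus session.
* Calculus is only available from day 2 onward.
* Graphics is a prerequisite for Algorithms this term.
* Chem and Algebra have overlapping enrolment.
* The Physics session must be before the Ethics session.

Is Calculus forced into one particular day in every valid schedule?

No

Calculus can be day 2 (e.g. Ethics in day 3; Graphics in day 1; Algorithms in day 2; Chem in day 4; Algebra in day 3; Physics in day 1; Calculus in day 2) or day 3 (e.g. Physics=day 1; Chem=day 4; Ethics=day 2; Graphics=day 1; Algorithms=day 2; Calculus=day 3; Algebra=day 3).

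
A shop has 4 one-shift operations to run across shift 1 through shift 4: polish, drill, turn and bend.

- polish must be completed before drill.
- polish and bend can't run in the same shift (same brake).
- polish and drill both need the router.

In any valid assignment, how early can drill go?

shift 2

Precedence pushes drill to at least shift 2.
drill at shift 2 is achievable: drill=shift 2; polish=shift 1; bend=shift 2; turn=shift 1.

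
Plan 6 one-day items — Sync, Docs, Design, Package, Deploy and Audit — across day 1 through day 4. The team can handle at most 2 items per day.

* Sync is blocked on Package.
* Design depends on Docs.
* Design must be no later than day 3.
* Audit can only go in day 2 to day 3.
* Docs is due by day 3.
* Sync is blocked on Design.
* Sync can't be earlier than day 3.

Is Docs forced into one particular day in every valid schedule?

Docs can be day 1 (e.g. Audit -> day 2; Sync -> day 3; Design -> day 2; Package -> day 1; Docs -> day 1; Deploy -> day 3) or day 2 (e.g. Package=day 1; Design=day 3; Sync=day 4; Audit=day 2; Deploy=day 1; Docs=day 2).

No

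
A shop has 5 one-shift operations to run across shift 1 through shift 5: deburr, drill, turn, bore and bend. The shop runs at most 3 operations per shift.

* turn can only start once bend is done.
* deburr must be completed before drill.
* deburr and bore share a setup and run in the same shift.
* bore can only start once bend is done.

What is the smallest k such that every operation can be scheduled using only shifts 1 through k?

The precedence chain requires at least 3 distinct shifts.
With at most 3 per shift and 5 operations, at least 2 shifts are needed.
3 works (last occupied shift: shift 3): for example drill in shift 3, turn in shift 2, bend in shift 1, bore in shift 2, deburr in shift 2.

3 shifts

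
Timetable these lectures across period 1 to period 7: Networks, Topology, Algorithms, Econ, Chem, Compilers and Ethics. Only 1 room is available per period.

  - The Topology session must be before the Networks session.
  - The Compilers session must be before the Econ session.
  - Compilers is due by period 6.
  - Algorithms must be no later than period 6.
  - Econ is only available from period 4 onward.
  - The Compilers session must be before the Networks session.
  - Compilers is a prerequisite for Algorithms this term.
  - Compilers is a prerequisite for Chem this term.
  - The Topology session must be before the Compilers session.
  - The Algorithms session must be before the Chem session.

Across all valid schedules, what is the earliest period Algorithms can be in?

Precedence pushes Algorithms to at least period 3; Algorithms's own window allows nothing later than period 6.
Algorithms at period 3 is achievable: Topology in period 1; Chem in period 6; Econ in period 4; Ethics in period 7; Compilers in period 2; Algorithms in period 3; Networks in period 5.

period 3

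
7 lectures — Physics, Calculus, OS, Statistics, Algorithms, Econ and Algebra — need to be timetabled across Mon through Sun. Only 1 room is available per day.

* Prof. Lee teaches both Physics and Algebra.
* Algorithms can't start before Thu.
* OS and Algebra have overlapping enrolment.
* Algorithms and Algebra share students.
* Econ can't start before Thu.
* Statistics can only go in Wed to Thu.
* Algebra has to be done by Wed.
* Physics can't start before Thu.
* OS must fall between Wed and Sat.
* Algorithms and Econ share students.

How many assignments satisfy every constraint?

48

Splitting on Physics: it can be Thu (8), Fri (12), Sat (12), Sun (16). Listing each branch's schedules as (Calculus, OS, Statistics, Algorithms, Econ, Algebra):
Physics=Thu: (Mon,Fri,Wed,Sat,Sun,Tue) (Mon,Fri,Wed,Sun,Sat,Tue) (Mon,Sat,Wed,Fri,Sun,Tue) (Mon,Sat,Wed,Sun,Fri,Tue) (Tue,Fri,Wed,Sat,Sun,Mon) (Tue,Fri,Wed,Sun,Sat,Mon) (Tue,Sat,Wed,Fri,Sun,Mon) (Tue,Sat,Wed,Sun,Fri,Mon) — 8.
Physics=Fri: (Mon,Wed,Thu,Sat,Sun,Tue) (Mon,Wed,Thu,Sun,Sat,Tue) (Mon,Thu,Wed,Sat,Sun,Tue) (Mon,Thu,Wed,Sun,Sat,Tue) (Mon,Sat,Wed,Thu,Sun,Tue) (Mon,Sat,Wed,Sun,Thu,Tue) (Tue,Wed,Thu,Sat,Sun,Mon) (Tue,Wed,Thu,Sun,Sat,Mon) (Tue,Thu,Wed,Sat,Sun,Mon) (Tue,Thu,Wed,Sun,Sat,Mon) (Tue,Sat,Wed,Thu,Sun,Mon) (Tue,Sat,Wed,Sun,Thu,Mon) — 12.
Physics=Sat: (Mon,Wed,Thu,Fri,Sun,Tue) (Mon,Wed,Thu,Sun,Fri,Tue) (Mon,Thu,Wed,Fri,Sun,Tue) (Mon,Thu,Wed,Sun,Fri,Tue) (Mon,Fri,Wed,Thu,Sun,Tue) (Mon,Fri,Wed,Sun,Thu,Tue) (Tue,Wed,Thu,Fri,Sun,Mon) (Tue,Wed,Thu,Sun,Fri,Mon) (Tue,Thu,Wed,Fri,Sun,Mon) (Tue,Thu,Wed,Sun,Fri,Mon) (Tue,Fri,Wed,Thu,Sun,Mon) (Tue,Fri,Wed,Sun,Thu,Mon) — 12.
Physics=Sun: (Mon,Wed,Thu,Fri,Sat,Tue) (Mon,Wed,Thu,Sat,Fri,Tue) (Mon,Thu,Wed,Fri,Sat,Tue) (Mon,Thu,Wed,Sat,Fri,Tue) (Mon,Fri,Wed,Thu,Sat,Tue) (Mon,Fri,Wed,Sat,Thu,Tue) (Mon,Sat,Wed,Thu,Fri,Tue) (Mon,Sat,Wed,Fri,Thu,Tue) (Tue,Wed,Thu,Fri,Sat,Mon) (Tue,Wed,Thu,Sat,Fri,Mon) (Tue,Thu,Wed,Fri,Sat,Mon) (Tue,Thu,Wed,Sat,Fri,Mon) (Tue,Fri,Wed,Thu,Sat,Mon) (Tue,Fri,Wed,Sat,Thu,Mon) (Tue,Sat,Wed,Thu,Fri,Mon) (Tue,Sat,Wed,Fri,Thu,Mon) — 16.
Summing: 8 + 12 + 12 + 16 = 48.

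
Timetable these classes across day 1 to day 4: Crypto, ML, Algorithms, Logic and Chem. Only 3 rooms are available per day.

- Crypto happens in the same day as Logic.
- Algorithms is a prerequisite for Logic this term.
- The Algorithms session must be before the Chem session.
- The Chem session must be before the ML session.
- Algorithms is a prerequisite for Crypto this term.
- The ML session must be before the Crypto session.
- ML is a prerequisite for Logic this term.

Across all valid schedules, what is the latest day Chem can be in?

Precedence pushes Chem to at least day 2; downstream work caps Chem at day 2.
Chem at day 2 is achievable: Algorithms in day 1, Chem in day 2, Crypto in day 4, Logic in day 4, ML in day 3.

day 2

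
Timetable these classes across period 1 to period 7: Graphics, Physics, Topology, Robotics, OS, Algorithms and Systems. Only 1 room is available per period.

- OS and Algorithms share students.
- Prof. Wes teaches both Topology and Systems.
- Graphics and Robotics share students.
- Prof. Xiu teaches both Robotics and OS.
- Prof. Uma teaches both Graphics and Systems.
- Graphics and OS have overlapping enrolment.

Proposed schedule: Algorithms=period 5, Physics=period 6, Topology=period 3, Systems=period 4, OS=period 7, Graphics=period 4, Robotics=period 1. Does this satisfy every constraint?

No. Prof. Uma teaches both Graphics and Systems is not satisfied.

Prof. Xiu teaches both Robotics and OS — holds.
Prof. Uma teaches both Graphics and Systems — violated.
Graphics and Robotics share students — holds.
OS and Algorithms share students — holds.
Prof. Wes teaches both Topology and Systems — holds.
Graphics and OS have overlapping enrolment — holds.
Only 1 room is available per period — violated.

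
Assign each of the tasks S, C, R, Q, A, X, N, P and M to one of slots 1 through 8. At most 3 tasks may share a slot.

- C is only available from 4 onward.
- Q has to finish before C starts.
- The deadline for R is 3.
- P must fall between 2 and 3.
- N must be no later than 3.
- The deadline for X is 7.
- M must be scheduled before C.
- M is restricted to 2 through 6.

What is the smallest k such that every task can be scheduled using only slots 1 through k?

The precedence chain requires at least 2 distinct slots.
With at most 3 per slot and 9 tasks, at least 3 slots are needed.
C can't be placed before 4, so the schedule must run through at least slot 4.
4 works (last occupied slot: 4): for example C in 4; P in 2; S in 2; X in 3; R in 1; M in 2; Q in 1; N in 1; A in 3.

4 slots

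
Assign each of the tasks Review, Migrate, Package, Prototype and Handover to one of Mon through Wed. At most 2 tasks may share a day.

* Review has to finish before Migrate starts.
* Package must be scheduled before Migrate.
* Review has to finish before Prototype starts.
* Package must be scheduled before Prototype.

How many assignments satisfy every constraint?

11

Splitting on Review: it can be Mon (8), Tue (3). Listing each branch's schedules as (Migrate, Package, Prototype, Handover):
Review=Mon: (Tue,Mon,Tue,Wed) (Tue,Mon,Wed,Tue) (Tue,Mon,Wed,Wed) (Wed,Mon,Tue,Tue) (Wed,Mon,Tue,Wed) (Wed,Mon,Wed,Tue) (Wed,Tue,Wed,Mon) (Wed,Tue,Wed,Tue) — 8.
Review=Tue: (Wed,Mon,Wed,Mon) (Wed,Mon,Wed,Tue) (Wed,Tue,Wed,Mon) — 3.
Summing: 8 + 3 = 11.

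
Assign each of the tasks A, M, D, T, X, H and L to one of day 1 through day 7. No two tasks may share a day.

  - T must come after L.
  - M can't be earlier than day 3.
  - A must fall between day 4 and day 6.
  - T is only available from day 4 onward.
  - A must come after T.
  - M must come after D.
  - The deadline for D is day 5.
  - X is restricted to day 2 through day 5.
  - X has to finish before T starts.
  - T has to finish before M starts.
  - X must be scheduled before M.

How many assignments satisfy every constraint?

Splitting on A: it can be day 5 (8), day 6 (30). Listing each branch's schedules as (M, D, T, X, H, L) by day number:
A=day 5: (6,1,4,2,7,3) (6,1,4,3,7,2) (6,2,4,3,7,1) (6,3,4,2,7,1) (7,1,4,2,6,3) (7,1,4,3,6,2) (7,2,4,3,6,1) (7,3,4,2,6,1) — 8.
A=day 6: (5,1,4,2,7,3) (5,1,4,3,7,2) (5,2,4,3,7,1) (5,3,4,2,7,1) (7,1,4,2,5,3) (7,1,4,3,5,2) (7,1,5,2,3,4) (7,1,5,2,4,3) (7,1,5,3,2,4) (7,1,5,3,4,2) (7,1,5,4,2,3) (7,1,5,4,3,2) (7,2,4,3,5,1) (7,2,5,3,1,4) (7,2,5,3,4,1) (7,2,5,4,1,3) (7,2,5,4,3,1) (7,3,4,2,5,1) (7,3,5,2,1,4) (7,3,5,2,4,1) (7,3,5,4,1,2) (7,3,5,4,2,1) (7,4,5,2,1,3) (7,4,5,2,3,1) (7,4,5,3,1,2) (7,4,5,3,2,1) (7,5,4,2,1,3) (7,5,4,2,3,1) (7,5,4,3,1,2) (7,5,4,3,2,1) — 30.
Summing: 8 + 30 = 38.

38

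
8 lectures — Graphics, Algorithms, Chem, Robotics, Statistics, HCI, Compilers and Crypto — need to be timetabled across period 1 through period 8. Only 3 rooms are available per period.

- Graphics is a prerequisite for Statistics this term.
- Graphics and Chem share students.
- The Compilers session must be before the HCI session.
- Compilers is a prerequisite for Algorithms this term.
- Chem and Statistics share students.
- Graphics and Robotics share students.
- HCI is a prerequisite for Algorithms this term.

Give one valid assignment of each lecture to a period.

Graphics -> period 1, Algorithms -> period 3, Compilers -> period 1, Chem -> period 3, Robotics -> period 2, HCI -> period 2, Crypto -> period 1, Statistics -> period 2

Checking: HCI(period 2) before Algorithms(period 3); Graphics(period 1) before Statistics(period 2); Compilers(period 1) before Algorithms(period 3); Compilers(period 1) before HCI(period 2); Graphics(period 1) != Chem(period 3); Chem(period 3) != Statistics(period 2); Graphics(period 1) != Robotics(period 2); max 3 per period (cap 3).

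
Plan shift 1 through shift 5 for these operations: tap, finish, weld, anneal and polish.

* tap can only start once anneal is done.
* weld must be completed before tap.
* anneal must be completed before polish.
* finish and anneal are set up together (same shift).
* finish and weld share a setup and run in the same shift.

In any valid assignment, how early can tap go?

Precedence pushes tap to at least shift 2.
tap at shift 2 is achievable: tap -> shift 2, polish -> shift 2, finish -> shift 1, weld -> shift 1, anneal -> shift 1.

shift 2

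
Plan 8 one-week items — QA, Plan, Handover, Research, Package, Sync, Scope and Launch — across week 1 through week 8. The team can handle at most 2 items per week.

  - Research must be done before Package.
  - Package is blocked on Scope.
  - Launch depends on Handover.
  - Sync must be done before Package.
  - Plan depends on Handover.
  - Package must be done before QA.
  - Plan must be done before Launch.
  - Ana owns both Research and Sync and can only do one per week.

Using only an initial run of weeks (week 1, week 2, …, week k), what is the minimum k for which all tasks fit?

4 weeks

The precedence chain requires at least 3 distinct weeks.
With at most 2 per week and 8 tasks, at least 4 weeks are needed.
4 works (last occupied week: week 4): for example Package=week 3; QA=week 4; Research=week 1; Handover=week 1; Plan=week 3; Scope=week 2; Sync=week 2; Launch=week 4.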